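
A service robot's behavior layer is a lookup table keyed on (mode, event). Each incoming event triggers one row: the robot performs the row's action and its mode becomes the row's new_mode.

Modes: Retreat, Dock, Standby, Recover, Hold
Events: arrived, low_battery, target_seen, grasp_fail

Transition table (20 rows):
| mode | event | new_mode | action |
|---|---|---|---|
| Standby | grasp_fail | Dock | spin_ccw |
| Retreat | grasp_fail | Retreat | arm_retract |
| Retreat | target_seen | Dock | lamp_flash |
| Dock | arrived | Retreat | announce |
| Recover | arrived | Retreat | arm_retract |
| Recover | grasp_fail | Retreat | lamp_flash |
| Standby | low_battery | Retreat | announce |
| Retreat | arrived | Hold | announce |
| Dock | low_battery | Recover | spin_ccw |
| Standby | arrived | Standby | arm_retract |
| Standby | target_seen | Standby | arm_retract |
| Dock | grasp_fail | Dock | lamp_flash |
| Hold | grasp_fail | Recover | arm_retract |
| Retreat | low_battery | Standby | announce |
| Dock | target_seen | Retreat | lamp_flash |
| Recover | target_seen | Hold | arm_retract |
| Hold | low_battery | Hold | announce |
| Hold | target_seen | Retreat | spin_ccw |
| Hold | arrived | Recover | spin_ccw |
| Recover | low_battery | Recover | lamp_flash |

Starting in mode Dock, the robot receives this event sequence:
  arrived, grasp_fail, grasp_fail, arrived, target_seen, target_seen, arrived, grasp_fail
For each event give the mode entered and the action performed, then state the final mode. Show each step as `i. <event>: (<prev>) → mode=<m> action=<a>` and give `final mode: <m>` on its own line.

final mode: Retreat

1. arrived: (Dock) → mode=Retreat action=announce
2. grasp_fail: (Retreat) → mode=Retreat action=arm_retract
3. grasp_fail: (Retreat) → mode=Retreat action=arm_retract
4. arrived: (Retreat) → mode=Hold action=announce
5. target_seen: (Hold) → mode=Retreat action=spin_ccw
6. target_seen: (Retreat) → mode=Dock action=lamp_flash
7. arrived: (Dock) → mode=Retreat action=announce
8. grasp_fail: (Retreat) → mode=Retreat action=arm_retract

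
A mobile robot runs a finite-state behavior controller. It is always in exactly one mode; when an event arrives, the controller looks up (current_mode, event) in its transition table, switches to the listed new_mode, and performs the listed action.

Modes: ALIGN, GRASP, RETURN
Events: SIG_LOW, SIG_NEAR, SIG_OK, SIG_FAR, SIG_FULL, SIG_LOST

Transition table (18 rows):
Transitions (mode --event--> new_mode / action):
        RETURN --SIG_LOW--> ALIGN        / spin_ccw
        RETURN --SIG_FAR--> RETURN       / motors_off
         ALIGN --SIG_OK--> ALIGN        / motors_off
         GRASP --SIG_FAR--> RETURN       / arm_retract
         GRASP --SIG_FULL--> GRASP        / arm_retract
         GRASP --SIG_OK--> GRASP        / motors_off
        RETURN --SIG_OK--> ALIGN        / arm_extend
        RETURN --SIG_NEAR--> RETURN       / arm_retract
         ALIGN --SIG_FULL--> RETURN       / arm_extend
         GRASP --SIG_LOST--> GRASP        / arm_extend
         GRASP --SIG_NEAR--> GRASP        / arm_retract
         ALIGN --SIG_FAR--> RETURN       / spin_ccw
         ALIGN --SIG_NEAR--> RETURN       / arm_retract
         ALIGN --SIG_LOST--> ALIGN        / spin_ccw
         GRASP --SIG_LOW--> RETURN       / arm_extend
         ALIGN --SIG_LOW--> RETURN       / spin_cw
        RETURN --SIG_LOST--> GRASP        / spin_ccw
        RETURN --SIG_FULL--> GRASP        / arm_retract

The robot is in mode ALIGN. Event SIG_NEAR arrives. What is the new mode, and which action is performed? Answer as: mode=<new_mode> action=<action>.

current mode = ALIGN; filter table to that mode:
  (ALIGN, SIG_OK) → (ALIGN, motors_off)
  (ALIGN, SIG_FULL) → (RETURN, arm_extend)
  (ALIGN, SIG_FAR) → (RETURN, spin_ccw)
  (ALIGN, SIG_NEAR) → (RETURN, arm_retract)  ← event matches
  (ALIGN, SIG_LOST) → (ALIGN, spin_ccw)
  (ALIGN, SIG_LOW) → (RETURN, spin_cw)
event = SIG_NEAR selects (RETURN, arm_retract)

mode=RETURN action=arm_retract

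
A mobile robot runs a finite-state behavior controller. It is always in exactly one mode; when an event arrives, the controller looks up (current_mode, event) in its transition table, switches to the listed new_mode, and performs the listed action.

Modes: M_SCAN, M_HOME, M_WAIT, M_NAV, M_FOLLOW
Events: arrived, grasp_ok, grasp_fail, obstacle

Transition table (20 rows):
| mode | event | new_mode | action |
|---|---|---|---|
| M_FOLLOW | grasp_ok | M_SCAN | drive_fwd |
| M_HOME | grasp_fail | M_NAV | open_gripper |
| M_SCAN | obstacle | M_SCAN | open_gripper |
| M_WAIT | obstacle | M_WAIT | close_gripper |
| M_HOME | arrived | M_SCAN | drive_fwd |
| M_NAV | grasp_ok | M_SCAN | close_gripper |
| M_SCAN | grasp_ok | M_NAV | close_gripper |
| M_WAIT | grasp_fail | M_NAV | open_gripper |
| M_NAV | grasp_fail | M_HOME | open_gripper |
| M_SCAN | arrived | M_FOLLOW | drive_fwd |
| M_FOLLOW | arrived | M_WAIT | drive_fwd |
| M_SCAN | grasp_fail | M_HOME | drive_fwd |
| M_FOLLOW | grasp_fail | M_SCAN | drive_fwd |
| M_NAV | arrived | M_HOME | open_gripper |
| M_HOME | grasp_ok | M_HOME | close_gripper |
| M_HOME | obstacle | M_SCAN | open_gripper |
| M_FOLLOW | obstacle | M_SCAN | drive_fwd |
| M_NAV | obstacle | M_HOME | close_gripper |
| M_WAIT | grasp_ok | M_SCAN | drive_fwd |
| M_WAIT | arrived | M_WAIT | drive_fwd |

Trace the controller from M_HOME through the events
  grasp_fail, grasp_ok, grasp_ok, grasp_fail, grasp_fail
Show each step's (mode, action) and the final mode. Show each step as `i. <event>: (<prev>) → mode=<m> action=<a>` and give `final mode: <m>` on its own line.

final mode: M_NAV

1. grasp_fail: (M_HOME) → mode=M_NAV action=open_gripper
2. grasp_ok: (M_NAV) → mode=M_SCAN action=close_gripper
3. grasp_ok: (M_SCAN) → mode=M_NAV action=close_gripper
4. grasp_fail: (M_NAV) → mode=M_HOME action=open_gripper
5. grasp_fail: (M_HOME) → mode=M_NAV action=open_gripper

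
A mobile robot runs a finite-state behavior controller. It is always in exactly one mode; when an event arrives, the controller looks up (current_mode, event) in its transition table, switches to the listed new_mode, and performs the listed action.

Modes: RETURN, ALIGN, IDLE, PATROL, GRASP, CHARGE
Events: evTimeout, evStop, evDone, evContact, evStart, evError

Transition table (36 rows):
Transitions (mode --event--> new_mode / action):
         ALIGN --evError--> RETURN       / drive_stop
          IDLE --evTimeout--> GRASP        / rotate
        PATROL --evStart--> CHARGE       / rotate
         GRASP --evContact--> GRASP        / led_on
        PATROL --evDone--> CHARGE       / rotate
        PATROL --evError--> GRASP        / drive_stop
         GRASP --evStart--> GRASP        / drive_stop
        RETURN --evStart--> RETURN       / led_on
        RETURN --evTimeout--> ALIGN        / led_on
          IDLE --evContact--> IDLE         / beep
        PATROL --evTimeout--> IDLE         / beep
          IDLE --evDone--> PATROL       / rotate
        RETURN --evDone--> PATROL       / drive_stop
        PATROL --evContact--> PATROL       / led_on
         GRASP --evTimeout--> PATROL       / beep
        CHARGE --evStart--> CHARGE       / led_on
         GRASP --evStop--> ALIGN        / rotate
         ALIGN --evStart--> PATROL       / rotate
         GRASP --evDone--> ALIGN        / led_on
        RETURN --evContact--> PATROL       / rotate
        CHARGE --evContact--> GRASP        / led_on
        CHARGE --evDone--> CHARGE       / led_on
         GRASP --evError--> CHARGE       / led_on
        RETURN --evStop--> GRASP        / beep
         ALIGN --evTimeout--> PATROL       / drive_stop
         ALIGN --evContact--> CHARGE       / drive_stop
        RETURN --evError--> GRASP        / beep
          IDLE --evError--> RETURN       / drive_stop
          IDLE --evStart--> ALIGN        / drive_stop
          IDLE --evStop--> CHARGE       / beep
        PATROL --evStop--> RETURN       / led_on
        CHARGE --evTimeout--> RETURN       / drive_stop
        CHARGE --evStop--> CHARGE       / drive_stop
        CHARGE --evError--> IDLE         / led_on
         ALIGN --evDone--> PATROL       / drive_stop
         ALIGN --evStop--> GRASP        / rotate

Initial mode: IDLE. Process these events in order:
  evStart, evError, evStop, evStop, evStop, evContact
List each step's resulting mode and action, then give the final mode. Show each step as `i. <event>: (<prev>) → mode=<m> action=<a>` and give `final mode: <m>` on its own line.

1. evStart: (IDLE) → mode=ALIGN action=drive_stop
2. evError: (ALIGN) → mode=RETURN action=drive_stop
3. evStop: (RETURN) → mode=GRASP action=beep
4. evStop: (GRASP) → mode=ALIGN action=rotate
5. evStop: (ALIGN) → mode=GRASP action=rotate
6. evContact: (GRASP) → mode=GRASP action=led_on

final mode: GRASP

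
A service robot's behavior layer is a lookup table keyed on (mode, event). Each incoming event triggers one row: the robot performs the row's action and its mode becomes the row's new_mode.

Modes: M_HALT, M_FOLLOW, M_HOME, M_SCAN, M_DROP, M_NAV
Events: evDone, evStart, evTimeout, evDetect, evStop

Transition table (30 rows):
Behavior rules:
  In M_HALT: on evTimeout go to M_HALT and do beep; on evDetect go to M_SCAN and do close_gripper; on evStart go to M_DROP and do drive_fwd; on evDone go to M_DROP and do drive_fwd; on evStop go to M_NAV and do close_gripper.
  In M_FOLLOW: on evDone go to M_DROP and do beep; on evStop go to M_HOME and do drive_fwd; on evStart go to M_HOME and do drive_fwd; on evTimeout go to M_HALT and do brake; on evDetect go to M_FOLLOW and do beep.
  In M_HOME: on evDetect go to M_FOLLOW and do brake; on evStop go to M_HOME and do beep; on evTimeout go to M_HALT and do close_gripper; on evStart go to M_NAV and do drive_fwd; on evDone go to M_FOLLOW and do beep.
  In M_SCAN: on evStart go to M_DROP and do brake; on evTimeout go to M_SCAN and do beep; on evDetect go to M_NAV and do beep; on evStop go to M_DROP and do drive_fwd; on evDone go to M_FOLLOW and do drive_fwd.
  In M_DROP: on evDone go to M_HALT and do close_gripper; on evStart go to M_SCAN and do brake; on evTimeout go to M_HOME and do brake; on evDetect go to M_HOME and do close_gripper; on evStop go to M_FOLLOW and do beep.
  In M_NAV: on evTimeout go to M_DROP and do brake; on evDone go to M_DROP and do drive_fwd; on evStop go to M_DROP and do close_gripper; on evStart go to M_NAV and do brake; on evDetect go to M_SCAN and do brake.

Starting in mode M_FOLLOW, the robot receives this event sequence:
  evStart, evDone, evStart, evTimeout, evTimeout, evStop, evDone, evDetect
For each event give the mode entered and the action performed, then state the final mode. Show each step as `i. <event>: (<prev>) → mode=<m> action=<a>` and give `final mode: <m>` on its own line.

final mode: M_HOME

1. evStart: (M_FOLLOW) → mode=M_HOME action=drive_fwd
2. evDone: (M_HOME) → mode=M_FOLLOW action=beep
3. evStart: (M_FOLLOW) → mode=M_HOME action=drive_fwd
4. evTimeout: (M_HOME) → mode=M_HALT action=close_gripper
5. evTimeout: (M_HALT) → mode=M_HALT action=beep
6. evStop: (M_HALT) → mode=M_NAV action=close_gripper
7. evDone: (M_NAV) → mode=M_DROP action=drive_fwd
8. evDetect: (M_DROP) → mode=M_HOME action=close_gripper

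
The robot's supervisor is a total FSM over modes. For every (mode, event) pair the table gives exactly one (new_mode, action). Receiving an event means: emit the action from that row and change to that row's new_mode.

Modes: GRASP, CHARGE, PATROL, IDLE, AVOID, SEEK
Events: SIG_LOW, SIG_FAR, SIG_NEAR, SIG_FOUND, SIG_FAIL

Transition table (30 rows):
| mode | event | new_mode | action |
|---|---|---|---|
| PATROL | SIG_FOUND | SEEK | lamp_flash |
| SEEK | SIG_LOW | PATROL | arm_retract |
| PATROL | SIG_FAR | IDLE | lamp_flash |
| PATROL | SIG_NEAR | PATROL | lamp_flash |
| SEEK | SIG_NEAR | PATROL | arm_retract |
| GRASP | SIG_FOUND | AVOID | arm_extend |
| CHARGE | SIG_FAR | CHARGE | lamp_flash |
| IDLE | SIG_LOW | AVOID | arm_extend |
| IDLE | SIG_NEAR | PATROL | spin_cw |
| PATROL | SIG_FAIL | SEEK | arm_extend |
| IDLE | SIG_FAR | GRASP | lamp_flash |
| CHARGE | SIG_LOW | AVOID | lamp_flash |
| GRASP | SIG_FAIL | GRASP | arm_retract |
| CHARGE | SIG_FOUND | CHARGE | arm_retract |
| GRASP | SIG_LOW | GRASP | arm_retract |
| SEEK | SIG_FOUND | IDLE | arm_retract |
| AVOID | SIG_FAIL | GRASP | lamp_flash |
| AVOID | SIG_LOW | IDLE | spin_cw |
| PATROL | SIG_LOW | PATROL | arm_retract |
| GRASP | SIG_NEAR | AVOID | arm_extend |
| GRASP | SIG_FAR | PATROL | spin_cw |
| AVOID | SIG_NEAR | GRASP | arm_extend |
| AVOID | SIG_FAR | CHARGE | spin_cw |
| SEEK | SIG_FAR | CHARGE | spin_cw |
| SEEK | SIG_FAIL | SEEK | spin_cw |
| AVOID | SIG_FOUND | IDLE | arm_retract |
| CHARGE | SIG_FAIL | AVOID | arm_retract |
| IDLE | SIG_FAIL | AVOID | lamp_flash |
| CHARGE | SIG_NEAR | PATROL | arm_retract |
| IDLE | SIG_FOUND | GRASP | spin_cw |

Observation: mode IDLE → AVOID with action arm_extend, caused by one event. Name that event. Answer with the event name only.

SIG_LOW

try SIG_LOW: (IDLE, SIG_LOW) → (AVOID, arm_extend)  ← matches
try SIG_FAR: (IDLE, SIG_FAR) → (GRASP, lamp_flash)
try SIG_NEAR: (IDLE, SIG_NEAR) → (PATROL, spin_cw)
try SIG_FOUND: (IDLE, SIG_FOUND) → (GRASP, spin_cw)
try SIG_FAIL: (IDLE, SIG_FAIL) → (AVOID, lamp_flash)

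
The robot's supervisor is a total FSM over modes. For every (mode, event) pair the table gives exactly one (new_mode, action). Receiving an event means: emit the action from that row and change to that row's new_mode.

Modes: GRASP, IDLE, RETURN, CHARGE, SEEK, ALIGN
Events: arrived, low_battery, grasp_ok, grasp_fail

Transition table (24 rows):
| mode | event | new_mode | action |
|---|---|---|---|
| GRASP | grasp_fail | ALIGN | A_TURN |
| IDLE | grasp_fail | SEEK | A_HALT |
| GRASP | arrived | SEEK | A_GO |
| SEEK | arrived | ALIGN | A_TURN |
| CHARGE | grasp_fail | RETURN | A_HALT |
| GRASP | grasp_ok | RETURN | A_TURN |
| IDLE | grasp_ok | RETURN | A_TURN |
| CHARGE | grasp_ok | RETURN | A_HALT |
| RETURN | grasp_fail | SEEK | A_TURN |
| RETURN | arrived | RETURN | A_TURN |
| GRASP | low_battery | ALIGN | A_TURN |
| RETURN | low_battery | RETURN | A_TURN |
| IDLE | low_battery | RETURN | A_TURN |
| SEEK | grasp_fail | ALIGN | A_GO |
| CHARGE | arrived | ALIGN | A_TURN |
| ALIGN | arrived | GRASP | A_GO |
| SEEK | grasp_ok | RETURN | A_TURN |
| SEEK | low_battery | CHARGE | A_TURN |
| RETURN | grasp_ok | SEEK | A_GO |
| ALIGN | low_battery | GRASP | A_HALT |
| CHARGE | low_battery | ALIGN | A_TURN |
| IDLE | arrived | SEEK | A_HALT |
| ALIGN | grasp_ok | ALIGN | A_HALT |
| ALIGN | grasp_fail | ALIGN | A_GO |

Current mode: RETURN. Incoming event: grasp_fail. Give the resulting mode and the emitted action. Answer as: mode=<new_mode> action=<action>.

current mode = RETURN; filter table to that mode:
  (RETURN, grasp_fail) → (SEEK, A_TURN)  ← event matches
  (RETURN, arrived) → (RETURN, A_TURN)
  (RETURN, low_battery) → (RETURN, A_TURN)
  (RETURN, grasp_ok) → (SEEK, A_GO)
event = grasp_fail selects (SEEK, A_TURN)

mode=SEEK action=A_TURN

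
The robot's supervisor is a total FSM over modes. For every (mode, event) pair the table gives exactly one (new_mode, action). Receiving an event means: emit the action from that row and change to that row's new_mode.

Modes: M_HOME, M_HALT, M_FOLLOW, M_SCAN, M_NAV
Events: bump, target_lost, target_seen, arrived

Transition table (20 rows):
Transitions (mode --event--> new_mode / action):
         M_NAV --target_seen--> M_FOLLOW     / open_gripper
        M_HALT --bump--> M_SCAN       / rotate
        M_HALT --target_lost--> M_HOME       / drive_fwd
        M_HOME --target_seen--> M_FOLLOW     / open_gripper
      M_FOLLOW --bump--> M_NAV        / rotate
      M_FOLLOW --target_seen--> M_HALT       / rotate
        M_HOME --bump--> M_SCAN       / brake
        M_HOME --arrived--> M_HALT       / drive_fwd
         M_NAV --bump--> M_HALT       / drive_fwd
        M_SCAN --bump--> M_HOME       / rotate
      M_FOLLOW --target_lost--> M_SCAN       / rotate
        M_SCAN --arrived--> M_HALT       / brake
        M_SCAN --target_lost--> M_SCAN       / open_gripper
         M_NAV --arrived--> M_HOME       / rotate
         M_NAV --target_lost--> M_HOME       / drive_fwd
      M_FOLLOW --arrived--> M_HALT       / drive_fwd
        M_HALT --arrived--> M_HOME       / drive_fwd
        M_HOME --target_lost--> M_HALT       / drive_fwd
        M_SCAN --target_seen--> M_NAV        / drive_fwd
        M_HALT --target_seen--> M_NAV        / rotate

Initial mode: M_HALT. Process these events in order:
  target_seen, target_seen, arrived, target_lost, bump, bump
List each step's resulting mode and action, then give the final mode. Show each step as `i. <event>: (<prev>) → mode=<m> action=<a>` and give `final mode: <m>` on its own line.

1. target_seen: (M_HALT) → mode=M_NAV action=rotate
2. target_seen: (M_NAV) → mode=M_FOLLOW action=open_gripper
3. arrived: (M_FOLLOW) → mode=M_HALT action=drive_fwd
4. target_lost: (M_HALT) → mode=M_HOME action=drive_fwd
5. bump: (M_HOME) → mode=M_SCAN action=brake
6. bump: (M_SCAN) → mode=M_HOME action=rotate

final mode: M_HOME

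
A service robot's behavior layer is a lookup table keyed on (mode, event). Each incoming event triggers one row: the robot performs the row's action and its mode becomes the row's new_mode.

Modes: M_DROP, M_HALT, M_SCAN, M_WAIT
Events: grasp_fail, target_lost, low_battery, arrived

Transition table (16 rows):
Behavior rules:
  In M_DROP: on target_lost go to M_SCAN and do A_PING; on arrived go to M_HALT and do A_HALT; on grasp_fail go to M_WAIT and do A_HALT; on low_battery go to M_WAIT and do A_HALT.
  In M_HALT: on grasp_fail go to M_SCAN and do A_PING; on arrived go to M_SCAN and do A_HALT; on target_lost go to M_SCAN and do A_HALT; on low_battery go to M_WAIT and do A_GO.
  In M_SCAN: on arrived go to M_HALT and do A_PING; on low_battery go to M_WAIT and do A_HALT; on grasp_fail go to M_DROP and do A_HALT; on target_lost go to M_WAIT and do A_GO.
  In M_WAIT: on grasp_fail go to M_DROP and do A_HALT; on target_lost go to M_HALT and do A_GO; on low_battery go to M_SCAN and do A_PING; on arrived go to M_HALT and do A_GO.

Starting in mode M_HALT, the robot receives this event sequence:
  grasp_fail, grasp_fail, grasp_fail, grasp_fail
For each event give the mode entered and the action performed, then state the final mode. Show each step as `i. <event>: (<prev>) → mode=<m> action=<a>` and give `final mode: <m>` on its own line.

1. grasp_fail: (M_HALT) → mode=M_SCAN action=A_PING
2. grasp_fail: (M_SCAN) → mode=M_DROP action=A_HALT
3. grasp_fail: (M_DROP) → mode=M_WAIT action=A_HALT
4. grasp_fail: (M_WAIT) → mode=M_DROP action=A_HALT

final mode: M_DROP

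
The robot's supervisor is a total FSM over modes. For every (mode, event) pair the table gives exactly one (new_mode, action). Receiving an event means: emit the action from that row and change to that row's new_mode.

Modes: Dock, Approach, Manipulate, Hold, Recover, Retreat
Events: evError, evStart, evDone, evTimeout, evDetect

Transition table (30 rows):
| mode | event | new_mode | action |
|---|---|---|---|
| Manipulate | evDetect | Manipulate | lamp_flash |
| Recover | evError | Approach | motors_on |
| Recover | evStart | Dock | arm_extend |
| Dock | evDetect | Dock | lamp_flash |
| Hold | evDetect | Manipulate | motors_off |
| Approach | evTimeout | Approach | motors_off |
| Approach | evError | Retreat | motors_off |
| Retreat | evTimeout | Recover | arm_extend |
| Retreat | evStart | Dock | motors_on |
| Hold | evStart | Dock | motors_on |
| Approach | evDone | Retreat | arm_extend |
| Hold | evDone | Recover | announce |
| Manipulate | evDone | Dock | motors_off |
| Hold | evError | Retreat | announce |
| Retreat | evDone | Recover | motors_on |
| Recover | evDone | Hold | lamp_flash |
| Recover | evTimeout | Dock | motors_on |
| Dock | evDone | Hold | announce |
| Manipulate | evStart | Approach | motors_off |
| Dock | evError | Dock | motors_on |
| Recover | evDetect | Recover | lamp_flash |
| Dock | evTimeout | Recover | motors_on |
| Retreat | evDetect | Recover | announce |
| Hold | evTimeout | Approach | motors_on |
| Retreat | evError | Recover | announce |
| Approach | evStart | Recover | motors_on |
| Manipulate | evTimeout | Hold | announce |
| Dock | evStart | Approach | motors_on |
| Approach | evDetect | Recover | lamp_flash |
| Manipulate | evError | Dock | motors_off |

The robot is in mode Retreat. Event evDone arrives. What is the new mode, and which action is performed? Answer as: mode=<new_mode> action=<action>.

mode=Recover action=motors_on

current mode = Retreat; filter table to that mode:
  (Retreat, evTimeout) → (Recover, arm_extend)
  (Retreat, evStart) → (Dock, motors_on)
  (Retreat, evDone) → (Recover, motors_on)  ← event matches
  (Retreat, evDetect) → (Recover, announce)
  (Retreat, evError) → (Recover, announce)
event = evDone selects (Recover, motors_on)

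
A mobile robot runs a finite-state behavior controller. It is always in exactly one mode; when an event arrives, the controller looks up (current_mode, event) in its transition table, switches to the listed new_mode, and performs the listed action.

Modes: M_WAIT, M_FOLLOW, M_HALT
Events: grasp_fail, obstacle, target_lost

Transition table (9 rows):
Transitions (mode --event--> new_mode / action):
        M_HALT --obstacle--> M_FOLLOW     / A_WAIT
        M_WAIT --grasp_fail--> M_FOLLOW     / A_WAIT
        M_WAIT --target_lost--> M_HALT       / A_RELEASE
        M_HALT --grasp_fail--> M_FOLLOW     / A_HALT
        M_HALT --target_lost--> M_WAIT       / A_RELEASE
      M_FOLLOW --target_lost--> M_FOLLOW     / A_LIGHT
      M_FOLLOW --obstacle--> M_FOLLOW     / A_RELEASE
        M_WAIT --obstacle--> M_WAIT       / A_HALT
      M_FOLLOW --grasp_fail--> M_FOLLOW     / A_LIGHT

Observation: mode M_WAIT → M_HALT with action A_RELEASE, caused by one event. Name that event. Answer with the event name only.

target_lost

try grasp_fail: (M_WAIT, grasp_fail) → (M_FOLLOW, A_WAIT)
try obstacle: (M_WAIT, obstacle) → (M_WAIT, A_HALT)
try target_lost: (M_WAIT, target_lost) → (M_HALT, A_RELEASE)  ← matches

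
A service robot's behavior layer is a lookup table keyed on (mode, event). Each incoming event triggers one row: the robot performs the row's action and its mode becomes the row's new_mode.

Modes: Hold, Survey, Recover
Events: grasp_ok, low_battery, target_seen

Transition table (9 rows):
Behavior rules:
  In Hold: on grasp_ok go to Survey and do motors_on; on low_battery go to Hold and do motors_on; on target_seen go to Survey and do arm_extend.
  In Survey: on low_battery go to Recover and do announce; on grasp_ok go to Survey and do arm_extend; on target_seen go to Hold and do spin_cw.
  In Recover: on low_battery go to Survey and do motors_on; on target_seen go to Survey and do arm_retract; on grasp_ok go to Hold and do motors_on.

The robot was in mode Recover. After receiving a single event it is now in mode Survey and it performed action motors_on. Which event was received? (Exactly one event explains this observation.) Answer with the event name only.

low_battery

try grasp_ok: (Recover, grasp_ok) → (Hold, motors_on)
try low_battery: (Recover, low_battery) → (Survey, motors_on)  ← matches
try target_seen: (Recover, target_seen) → (Survey, arm_retract)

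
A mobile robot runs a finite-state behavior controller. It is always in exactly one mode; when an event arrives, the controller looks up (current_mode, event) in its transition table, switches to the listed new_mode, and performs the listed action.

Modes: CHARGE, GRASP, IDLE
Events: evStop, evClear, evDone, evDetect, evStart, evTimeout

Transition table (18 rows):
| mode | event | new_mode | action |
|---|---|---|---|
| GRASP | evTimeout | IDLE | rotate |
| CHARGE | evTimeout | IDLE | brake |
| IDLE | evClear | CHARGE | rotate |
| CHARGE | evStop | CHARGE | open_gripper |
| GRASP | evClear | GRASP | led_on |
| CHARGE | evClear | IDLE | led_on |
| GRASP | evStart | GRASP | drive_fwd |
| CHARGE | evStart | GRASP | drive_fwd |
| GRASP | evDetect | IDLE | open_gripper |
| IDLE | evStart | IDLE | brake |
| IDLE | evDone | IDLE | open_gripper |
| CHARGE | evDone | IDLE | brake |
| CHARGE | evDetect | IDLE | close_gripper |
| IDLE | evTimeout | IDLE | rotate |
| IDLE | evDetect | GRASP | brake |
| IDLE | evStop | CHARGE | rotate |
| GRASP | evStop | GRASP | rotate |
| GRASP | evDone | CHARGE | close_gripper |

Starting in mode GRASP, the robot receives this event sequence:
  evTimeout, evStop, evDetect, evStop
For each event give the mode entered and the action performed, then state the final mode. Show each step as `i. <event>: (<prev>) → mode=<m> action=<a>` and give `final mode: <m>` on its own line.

1. evTimeout: (GRASP) → mode=IDLE action=rotate
2. evStop: (IDLE) → mode=CHARGE action=rotate
3. evDetect: (CHARGE) → mode=IDLE action=close_gripper
4. evStop: (IDLE) → mode=CHARGE action=rotate

final mode: CHARGE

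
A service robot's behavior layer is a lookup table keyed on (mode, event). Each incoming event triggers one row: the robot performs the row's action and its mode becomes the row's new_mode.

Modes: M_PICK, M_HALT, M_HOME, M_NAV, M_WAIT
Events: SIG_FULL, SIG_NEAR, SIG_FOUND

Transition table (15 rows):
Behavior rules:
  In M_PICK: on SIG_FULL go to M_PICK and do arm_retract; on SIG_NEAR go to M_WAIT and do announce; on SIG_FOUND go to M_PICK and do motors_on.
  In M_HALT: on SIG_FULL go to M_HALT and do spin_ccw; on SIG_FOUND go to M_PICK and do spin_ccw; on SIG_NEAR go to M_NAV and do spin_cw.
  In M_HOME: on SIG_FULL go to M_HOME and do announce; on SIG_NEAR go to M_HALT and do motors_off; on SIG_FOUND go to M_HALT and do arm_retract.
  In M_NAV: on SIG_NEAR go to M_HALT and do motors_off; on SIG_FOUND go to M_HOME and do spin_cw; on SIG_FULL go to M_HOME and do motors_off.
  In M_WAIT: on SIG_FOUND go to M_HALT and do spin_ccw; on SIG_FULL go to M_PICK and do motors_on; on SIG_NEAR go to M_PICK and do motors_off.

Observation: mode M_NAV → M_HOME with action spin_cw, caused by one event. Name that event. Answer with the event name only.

SIG_FOUND

try SIG_FULL: (M_NAV, SIG_FULL) → (M_HOME, motors_off)
try SIG_NEAR: (M_NAV, SIG_NEAR) → (M_HALT, motors_off)
try SIG_FOUND: (M_NAV, SIG_FOUND) → (M_HOME, spin_cw)  ← matches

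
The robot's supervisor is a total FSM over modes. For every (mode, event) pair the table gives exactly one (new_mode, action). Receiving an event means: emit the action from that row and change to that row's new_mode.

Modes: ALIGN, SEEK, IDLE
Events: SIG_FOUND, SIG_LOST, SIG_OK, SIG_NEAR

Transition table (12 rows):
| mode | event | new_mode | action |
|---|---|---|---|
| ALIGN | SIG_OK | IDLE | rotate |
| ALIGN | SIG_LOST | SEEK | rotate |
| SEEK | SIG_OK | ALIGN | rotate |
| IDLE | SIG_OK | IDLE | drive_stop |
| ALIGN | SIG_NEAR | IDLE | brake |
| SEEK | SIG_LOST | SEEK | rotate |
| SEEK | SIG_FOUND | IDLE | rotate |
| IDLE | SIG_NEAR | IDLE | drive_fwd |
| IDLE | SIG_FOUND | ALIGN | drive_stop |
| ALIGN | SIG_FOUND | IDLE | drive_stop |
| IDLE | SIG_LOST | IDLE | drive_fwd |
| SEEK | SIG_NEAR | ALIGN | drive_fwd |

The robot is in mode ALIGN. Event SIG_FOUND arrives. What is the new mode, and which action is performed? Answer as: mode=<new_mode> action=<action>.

current mode = ALIGN; filter table to that mode:
  (ALIGN, SIG_OK) → (IDLE, rotate)
  (ALIGN, SIG_LOST) → (SEEK, rotate)
  (ALIGN, SIG_NEAR) → (IDLE, brake)
  (ALIGN, SIG_FOUND) → (IDLE, drive_stop)  ← event matches
event = SIG_FOUND selects (IDLE, drive_stop)

mode=IDLE action=drive_stop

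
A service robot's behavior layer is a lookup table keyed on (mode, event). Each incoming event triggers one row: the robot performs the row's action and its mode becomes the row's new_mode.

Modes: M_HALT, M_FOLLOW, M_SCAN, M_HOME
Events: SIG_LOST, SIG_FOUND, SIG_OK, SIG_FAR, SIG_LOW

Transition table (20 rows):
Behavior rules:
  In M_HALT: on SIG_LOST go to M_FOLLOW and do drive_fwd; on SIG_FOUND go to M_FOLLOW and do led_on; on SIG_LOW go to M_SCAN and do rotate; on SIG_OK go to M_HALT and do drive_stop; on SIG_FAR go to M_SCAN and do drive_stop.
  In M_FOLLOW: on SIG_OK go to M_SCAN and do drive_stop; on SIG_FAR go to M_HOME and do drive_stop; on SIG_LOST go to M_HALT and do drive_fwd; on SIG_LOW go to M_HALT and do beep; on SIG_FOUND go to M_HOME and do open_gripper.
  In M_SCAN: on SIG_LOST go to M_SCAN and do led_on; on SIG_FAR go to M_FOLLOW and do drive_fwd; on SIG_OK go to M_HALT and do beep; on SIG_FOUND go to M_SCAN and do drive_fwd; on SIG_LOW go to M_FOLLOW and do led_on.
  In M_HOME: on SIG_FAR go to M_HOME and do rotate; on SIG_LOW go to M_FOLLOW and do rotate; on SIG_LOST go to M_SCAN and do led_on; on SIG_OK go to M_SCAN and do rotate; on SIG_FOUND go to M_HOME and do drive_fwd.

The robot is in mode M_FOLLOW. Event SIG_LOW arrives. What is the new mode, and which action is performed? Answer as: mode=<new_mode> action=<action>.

mode=M_HALT action=beep

current mode = M_FOLLOW; filter table to that mode:
  (M_FOLLOW, SIG_OK) → (M_SCAN, drive_stop)
  (M_FOLLOW, SIG_FAR) → (M_HOME, drive_stop)
  (M_FOLLOW, SIG_LOST) → (M_HALT, drive_fwd)
  (M_FOLLOW, SIG_LOW) → (M_HALT, beep)  ← event matches
  (M_FOLLOW, SIG_FOUND) → (M_HOME, open_gripper)
event = SIG_LOW selects (M_HALT, beep)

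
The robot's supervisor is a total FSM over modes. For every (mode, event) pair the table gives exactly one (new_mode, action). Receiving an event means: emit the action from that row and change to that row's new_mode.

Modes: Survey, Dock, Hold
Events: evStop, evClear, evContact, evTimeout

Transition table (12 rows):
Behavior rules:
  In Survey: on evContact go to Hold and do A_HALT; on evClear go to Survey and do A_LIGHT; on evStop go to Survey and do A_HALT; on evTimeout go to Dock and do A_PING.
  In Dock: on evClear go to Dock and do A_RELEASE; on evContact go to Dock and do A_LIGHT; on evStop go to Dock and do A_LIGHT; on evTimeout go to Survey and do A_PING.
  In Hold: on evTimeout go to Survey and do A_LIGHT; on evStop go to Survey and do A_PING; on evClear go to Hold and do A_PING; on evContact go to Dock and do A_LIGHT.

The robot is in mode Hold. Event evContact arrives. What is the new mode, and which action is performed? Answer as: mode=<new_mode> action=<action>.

mode=Dock action=A_LIGHT

current mode = Hold; filter table to that mode:
  (Hold, evTimeout) → (Survey, A_LIGHT)
  (Hold, evStop) → (Survey, A_PING)
  (Hold, evClear) → (Hold, A_PING)
  (Hold, evContact) → (Dock, A_LIGHT)  ← event matches
event = evContact selects (Dock, A_LIGHT)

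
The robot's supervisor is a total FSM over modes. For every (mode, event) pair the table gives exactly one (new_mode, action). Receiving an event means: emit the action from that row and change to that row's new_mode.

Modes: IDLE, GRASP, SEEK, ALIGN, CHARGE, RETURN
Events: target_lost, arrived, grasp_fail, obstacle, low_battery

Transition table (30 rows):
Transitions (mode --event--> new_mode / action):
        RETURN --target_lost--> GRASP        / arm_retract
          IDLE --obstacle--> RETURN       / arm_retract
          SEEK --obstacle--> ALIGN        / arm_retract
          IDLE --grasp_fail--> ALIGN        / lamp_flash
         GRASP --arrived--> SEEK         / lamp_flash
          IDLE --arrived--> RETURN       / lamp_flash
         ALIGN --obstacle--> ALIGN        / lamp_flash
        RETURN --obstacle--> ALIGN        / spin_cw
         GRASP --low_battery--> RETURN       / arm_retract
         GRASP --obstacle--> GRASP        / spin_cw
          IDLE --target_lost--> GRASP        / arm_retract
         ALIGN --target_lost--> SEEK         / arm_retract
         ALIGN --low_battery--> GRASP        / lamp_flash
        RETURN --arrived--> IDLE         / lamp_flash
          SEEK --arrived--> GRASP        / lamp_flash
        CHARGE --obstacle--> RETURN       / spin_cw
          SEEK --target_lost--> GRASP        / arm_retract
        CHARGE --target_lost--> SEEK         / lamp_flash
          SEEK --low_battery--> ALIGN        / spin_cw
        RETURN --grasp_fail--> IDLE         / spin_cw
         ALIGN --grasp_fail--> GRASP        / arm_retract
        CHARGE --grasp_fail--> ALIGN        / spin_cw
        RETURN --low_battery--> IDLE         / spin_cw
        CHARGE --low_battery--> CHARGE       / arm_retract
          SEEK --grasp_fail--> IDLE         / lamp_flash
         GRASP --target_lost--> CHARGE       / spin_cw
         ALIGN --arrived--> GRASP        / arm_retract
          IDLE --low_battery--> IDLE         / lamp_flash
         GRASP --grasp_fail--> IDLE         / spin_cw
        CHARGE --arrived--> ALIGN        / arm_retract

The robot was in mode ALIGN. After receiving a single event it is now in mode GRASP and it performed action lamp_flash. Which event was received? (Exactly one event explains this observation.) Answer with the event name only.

try target_lost: (ALIGN, target_lost) → (SEEK, arm_retract)
try arrived: (ALIGN, arrived) → (GRASP, arm_retract)
try grasp_fail: (ALIGN, grasp_fail) → (GRASP, arm_retract)
try obstacle: (ALIGN, obstacle) → (ALIGN, lamp_flash)
try low_battery: (ALIGN, low_battery) → (GRASP, lamp_flash)  ← matches

low_battery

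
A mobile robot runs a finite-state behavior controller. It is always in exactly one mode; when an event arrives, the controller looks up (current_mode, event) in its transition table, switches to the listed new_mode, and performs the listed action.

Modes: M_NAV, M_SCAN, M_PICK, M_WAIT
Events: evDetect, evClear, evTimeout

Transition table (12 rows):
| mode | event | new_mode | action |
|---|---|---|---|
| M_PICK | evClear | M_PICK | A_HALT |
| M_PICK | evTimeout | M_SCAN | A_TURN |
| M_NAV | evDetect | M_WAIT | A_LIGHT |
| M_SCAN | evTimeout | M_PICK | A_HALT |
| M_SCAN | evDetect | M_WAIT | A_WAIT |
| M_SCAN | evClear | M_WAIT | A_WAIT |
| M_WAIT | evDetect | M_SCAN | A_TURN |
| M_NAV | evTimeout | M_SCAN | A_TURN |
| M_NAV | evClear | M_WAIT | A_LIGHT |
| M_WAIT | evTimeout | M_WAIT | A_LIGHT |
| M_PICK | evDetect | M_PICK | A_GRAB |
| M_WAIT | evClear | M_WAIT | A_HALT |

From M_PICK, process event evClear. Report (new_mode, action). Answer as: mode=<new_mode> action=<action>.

current mode = M_PICK; filter table to that mode:
  (M_PICK, evClear) → (M_PICK, A_HALT)  ← event matches
  (M_PICK, evTimeout) → (M_SCAN, A_TURN)
  (M_PICK, evDetect) → (M_PICK, A_GRAB)
event = evClear selects (M_PICK, A_HALT)

mode=M_PICK action=A_HALT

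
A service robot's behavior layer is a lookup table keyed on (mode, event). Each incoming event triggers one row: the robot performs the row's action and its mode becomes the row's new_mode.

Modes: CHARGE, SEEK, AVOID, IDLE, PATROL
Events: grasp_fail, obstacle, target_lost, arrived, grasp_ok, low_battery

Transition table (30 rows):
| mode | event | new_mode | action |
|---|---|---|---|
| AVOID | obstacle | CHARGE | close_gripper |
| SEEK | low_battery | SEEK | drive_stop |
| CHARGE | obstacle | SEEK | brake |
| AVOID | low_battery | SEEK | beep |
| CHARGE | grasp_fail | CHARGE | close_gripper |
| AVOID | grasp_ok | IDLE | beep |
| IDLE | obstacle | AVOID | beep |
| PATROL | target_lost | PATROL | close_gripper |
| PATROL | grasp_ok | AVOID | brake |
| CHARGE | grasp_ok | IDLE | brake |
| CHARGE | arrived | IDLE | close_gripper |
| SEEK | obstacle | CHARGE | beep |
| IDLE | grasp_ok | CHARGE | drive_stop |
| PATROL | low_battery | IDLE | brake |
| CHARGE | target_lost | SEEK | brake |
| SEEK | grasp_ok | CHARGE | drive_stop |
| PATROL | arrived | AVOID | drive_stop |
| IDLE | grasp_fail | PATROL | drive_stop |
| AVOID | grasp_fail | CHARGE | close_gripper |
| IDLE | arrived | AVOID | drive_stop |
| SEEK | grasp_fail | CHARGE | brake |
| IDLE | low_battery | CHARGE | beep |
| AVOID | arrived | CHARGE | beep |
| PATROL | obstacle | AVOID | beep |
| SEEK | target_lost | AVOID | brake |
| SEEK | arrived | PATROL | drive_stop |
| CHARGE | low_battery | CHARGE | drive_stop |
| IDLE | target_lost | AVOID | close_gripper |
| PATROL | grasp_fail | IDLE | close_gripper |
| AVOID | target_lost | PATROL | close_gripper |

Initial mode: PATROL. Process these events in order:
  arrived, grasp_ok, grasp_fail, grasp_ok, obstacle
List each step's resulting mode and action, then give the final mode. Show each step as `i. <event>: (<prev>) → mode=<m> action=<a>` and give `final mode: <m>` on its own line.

final mode: CHARGE

1. arrived: (PATROL) → mode=AVOID action=drive_stop
2. grasp_ok: (AVOID) → mode=IDLE action=beep
3. grasp_fail: (IDLE) → mode=PATROL action=drive_stop
4. grasp_ok: (PATROL) → mode=AVOID action=brake
5. obstacle: (AVOID) → mode=CHARGE action=close_gripper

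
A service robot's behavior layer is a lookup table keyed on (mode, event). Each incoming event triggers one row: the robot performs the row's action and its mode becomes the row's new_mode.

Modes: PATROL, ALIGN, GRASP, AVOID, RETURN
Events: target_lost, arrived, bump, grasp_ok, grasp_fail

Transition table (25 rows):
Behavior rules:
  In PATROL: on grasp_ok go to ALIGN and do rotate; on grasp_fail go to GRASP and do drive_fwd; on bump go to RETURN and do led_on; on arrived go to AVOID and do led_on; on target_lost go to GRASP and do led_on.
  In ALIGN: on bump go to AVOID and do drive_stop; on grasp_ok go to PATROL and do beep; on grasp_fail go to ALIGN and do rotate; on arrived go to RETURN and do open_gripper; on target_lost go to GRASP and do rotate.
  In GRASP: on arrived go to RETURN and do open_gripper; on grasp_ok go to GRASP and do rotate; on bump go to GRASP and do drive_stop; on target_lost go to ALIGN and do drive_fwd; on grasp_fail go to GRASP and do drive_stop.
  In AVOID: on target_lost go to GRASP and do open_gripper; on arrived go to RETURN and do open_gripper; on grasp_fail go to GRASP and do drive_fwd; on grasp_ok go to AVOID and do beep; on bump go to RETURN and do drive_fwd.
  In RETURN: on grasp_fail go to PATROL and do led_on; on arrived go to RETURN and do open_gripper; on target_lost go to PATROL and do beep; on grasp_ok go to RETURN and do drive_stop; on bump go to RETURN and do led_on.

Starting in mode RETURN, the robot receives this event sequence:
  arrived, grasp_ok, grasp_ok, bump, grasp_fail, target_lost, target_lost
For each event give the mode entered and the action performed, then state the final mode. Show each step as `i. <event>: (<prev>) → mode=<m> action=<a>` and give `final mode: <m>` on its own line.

final mode: ALIGN

1. arrived: (RETURN) → mode=RETURN action=open_gripper
2. grasp_ok: (RETURN) → mode=RETURN action=drive_stop
3. grasp_ok: (RETURN) → mode=RETURN action=drive_stop
4. bump: (RETURN) → mode=RETURN action=led_on
5. grasp_fail: (RETURN) → mode=PATROL action=led_on
6. target_lost: (PATROL) → mode=GRASP action=led_on
7. target_lost: (GRASP) → mode=ALIGN action=drive_fwd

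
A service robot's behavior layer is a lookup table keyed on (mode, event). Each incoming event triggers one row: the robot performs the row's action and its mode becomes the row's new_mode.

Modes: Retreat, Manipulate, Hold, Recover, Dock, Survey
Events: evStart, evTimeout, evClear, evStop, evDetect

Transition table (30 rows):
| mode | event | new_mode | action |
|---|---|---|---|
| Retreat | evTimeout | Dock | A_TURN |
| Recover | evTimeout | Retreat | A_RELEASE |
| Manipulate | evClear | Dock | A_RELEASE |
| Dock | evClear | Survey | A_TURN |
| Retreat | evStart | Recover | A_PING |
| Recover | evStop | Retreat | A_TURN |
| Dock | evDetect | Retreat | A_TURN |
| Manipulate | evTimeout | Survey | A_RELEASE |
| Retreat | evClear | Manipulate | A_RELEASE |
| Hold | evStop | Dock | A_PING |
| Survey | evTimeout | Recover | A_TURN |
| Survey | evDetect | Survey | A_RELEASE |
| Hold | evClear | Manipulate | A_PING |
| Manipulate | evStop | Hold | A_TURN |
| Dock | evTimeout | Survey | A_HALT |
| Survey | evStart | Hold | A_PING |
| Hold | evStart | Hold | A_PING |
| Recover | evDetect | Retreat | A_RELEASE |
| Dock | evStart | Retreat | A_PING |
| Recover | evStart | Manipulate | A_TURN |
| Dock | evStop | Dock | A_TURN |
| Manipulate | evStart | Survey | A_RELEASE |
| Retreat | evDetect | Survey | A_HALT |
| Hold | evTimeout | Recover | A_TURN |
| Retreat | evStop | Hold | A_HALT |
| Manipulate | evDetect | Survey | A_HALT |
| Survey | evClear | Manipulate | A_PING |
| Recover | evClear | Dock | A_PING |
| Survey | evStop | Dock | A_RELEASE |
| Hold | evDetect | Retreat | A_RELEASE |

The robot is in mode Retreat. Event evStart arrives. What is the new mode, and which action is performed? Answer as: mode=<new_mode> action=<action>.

mode=Recover action=A_PING

current mode = Retreat; filter table to that mode:
  (Retreat, evTimeout) → (Dock, A_TURN)
  (Retreat, evStart) → (Recover, A_PING)  ← event matches
  (Retreat, evClear) → (Manipulate, A_RELEASE)
  (Retreat, evDetect) → (Survey, A_HALT)
  (Retreat, evStop) → (Hold, A_HALT)
event = evStart selects (Recover, A_PING)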